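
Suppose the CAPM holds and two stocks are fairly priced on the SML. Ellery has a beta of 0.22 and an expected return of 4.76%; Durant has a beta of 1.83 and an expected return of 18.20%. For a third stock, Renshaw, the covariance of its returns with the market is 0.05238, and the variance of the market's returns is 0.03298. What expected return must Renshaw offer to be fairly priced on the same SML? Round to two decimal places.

MRP = (18.20% − 4.76%) / (1.83 − 0.22) = 8.3478%
R_f = 4.76% − 0.22 × 8.3478% = 2.9235%
β_Renshaw = Cov / Var(R_m) = 0.05238 / 0.03298 = 1.5882
E(R_Renshaw) = R_f + β × MRP = 2.9235% + 1.5882 × 8.3478% = 16.18%

16.18%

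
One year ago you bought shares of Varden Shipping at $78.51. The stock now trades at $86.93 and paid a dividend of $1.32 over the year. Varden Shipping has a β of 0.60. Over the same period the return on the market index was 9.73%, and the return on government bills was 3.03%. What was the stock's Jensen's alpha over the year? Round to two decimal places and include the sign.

+5.36%

Realised HPR = (P1 + D1 − P0) / P0 = (86.93 + 1.32 − 78.51) / 78.51 = 9.74 / 78.51 = 12.4061%
MRP = 9.73% − 3.03% = 6.70%
CAPM required = R_f + β·MRP = 3.03% + 0.60 × 6.70% = 7.0500%
α = realised − required = 12.4061% − 7.0500% = +5.36%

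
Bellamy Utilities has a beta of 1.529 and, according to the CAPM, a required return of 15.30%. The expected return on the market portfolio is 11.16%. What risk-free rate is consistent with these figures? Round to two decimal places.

3.33%

E(R) = R_f + β(E(R_m) − R_f) = R_f(1 − β) + β·E(R_m)
15.30% = R_f × (1 − 1.529) + 1.529 × 11.16%
15.30% = R_f × -0.529 + 17.06364%
R_f = (15.30% − 17.06364%) / -0.529 = 3.33%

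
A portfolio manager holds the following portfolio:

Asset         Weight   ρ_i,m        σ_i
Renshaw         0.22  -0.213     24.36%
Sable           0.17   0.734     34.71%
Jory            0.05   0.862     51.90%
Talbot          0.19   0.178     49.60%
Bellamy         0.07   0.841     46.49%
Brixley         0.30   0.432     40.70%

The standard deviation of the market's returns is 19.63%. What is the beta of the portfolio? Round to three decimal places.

β_Renshaw = -0.213 × 24.36% / 19.63% = -0.2643
β_Sable = 0.734 × 34.71% / 19.63% = 1.2979
β_Jory = 0.862 × 51.90% / 19.63% = 2.2791
β_Talbot = 0.178 × 49.60% / 19.63% = 0.4498
β_Bellamy = 0.841 × 46.49% / 19.63% = 1.9918
β_Brixley = 0.432 × 40.70% / 19.63% = 0.8957
β_P = Σ w_i β_i = 0.22×-0.2643 + 0.17×1.2979 + 0.05×2.2791 + 0.19×0.4498 + 0.07×1.9918 + 0.30×0.8957 = 0.7701

0.770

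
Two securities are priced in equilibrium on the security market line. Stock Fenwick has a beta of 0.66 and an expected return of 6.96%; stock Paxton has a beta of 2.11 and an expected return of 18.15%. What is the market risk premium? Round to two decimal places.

Both satisfy E(R) = R_f + β·MRP, so the slope of the SML is
MRP = (18.15% − 6.96%) / (2.11 − 0.66) = 11.19% / 1.45 = 7.7172%

7.72%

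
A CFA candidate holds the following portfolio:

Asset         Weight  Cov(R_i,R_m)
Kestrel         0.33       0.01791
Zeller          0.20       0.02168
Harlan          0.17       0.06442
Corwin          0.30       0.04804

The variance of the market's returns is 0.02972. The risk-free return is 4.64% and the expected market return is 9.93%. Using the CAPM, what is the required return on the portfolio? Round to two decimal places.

β_Kestrel = 0.01791 / 0.02972 = 0.6026
β_Zeller = 0.02168 / 0.02972 = 0.7295
β_Harlan = 0.06442 / 0.02972 = 2.1676
β_Corwin = 0.04804 / 0.02972 = 1.6164
β_P = Σ w_i β_i = 0.33×0.6026 + 0.20×0.7295 + 0.17×2.1676 + 0.30×1.6164 = 1.1982
MRP = 9.93% − 4.64% = 5.29%
E(R_P) = R_f + β_P × MRP = 4.64% + 1.1982 × 5.29% = 10.98%

10.98%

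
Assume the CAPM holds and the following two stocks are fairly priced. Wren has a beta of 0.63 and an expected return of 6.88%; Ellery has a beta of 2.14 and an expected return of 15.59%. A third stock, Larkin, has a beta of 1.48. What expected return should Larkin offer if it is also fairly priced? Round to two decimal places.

MRP (SML slope) = (15.59% − 6.88%) / (2.14 − 0.63) = 8.71% / 1.51 = 5.7682%
R_f (intercept) = 6.88% − 0.63 × 5.7682% = 3.2460%
E(R_Larkin) = R_f + β × MRP = 3.2460% + 1.48 × 5.7682% = 11.78%

11.78%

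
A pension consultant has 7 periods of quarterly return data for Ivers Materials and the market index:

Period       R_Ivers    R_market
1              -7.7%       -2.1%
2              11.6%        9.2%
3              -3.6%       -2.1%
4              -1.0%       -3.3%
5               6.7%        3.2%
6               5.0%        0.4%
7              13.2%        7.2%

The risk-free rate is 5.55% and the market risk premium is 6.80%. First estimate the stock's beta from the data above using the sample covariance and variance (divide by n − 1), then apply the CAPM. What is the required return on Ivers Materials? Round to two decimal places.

15.40%

Mean R_i = (-7.7 + 11.6 − 3.6 − 1.0 + 6.7 + 5.0 + 13.2) / 7 = 3.4571%
Mean R_m = (-2.1 + 9.2 − 2.1 − 3.3 + 3.2 + 0.4 + 7.2) / 7 = 1.7857%
Σ(R_i − R̄_i)(R_m − R̄_m) = 209.0157  ⇒  Cov = 209.0157 / 6 = 34.8360
Σ(R_m − R̄_m)² = 144.2686  ⇒  Var(R_m) = 144.2686 / 6 = 24.0448
β = Cov / Var(R_m) = 34.8360 / 24.0448 = 1.4488
E(R) = R_f + β × MRP = 5.55% + 1.4488 × 6.80% = 15.40%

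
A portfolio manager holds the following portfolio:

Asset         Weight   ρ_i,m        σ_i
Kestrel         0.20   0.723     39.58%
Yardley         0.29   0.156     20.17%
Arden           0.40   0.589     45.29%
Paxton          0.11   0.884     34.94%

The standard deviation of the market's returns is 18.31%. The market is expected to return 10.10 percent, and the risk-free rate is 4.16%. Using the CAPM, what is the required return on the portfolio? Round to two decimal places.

β_Kestrel = 0.723 × 39.58% / 18.31% = 1.5629
β_Yardley = 0.156 × 20.17% / 18.31% = 0.1718
β_Arden = 0.589 × 45.29% / 18.31% = 1.4569
β_Paxton = 0.884 × 34.94% / 18.31% = 1.6869
β_P = Σ w_i β_i = 0.20×1.5629 + 0.29×0.1718 + 0.40×1.4569 + 0.11×1.6869 = 1.1307
MRP = 10.10% − 4.16% = 5.94%
E(R_P) = R_f + β_P × MRP = 4.16% + 1.1307 × 5.94% = 10.88%

10.88%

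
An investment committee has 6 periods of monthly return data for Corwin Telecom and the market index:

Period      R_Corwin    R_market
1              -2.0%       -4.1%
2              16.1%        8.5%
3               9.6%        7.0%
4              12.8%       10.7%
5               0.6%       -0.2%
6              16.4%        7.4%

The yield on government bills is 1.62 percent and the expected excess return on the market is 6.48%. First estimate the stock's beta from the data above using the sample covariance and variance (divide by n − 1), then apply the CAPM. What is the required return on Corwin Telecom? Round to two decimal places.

9.87%

Mean R_i = (-2.0 + 16.1 + 9.6 + 12.8 + 0.6 + 16.4) / 6 = 8.9167%
Mean R_m = (-4.1 + 8.5 + 7.0 + 10.7 − 0.2 + 7.4) / 6 = 4.8833%
Σ(R_i − R̄_i)(R_m − R̄_m) = 209.1917  ⇒  Cov = 209.1917 / 5 = 41.8383
Σ(R_m − R̄_m)² = 164.2683  ⇒  Var(R_m) = 164.2683 / 5 = 32.8537
β = Cov / Var(R_m) = 41.8383 / 32.8537 = 1.2735
E(R) = R_f + β × MRP = 1.62% + 1.2735 × 6.48% = 9.87%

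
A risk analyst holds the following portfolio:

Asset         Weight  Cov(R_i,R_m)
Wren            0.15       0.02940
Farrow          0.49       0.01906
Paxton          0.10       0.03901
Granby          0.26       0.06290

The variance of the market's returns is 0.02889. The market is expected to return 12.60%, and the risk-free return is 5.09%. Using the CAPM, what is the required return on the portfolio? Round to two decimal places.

β_Wren = 0.02940 / 0.02889 = 1.0177
β_Farrow = 0.01906 / 0.02889 = 0.6597
β_Paxton = 0.03901 / 0.02889 = 1.3503
β_Granby = 0.06290 / 0.02889 = 2.1772
β_P = Σ w_i β_i = 0.15×1.0177 + 0.49×0.6597 + 0.10×1.3503 + 0.26×2.1772 = 1.1770
MRP = 12.60% − 5.09% = 7.51%
E(R_P) = R_f + β_P × MRP = 5.09% + 1.1770 × 7.51% = 13.93%

13.93%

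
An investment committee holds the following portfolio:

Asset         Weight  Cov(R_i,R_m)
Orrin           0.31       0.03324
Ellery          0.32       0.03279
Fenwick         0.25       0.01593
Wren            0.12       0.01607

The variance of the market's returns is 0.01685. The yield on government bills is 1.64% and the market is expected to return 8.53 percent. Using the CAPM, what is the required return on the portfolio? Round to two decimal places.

β_Orrin = 0.03324 / 0.01685 = 1.9727
β_Ellery = 0.03279 / 0.01685 = 1.9460
β_Fenwick = 0.01593 / 0.01685 = 0.9454
β_Wren = 0.01607 / 0.01685 = 0.9537
β_P = Σ w_i β_i = 0.31×1.9727 + 0.32×1.9460 + 0.25×0.9454 + 0.12×0.9537 = 1.5851
MRP = 8.53% − 1.64% = 6.89%
E(R_P) = R_f + β_P × MRP = 1.64% + 1.5851 × 6.89% = 12.56%

12.56%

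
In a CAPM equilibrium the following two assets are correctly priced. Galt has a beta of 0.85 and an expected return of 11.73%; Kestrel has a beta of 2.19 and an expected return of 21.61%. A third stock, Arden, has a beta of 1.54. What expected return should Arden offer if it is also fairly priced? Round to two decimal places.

MRP (SML slope) = (21.61% − 11.73%) / (2.19 − 0.85) = 9.88% / 1.34 = 7.3731%
R_f (intercept) = 11.73% − 0.85 × 7.3731% = 5.4629%
E(R_Arden) = R_f + β × MRP = 5.4629% + 1.54 × 7.3731% = 16.82%

16.82%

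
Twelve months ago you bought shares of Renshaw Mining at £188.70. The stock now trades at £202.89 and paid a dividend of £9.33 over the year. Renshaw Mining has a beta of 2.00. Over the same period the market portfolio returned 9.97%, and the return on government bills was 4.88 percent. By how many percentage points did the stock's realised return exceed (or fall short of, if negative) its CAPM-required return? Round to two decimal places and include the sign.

Realised HPR = (P1 + D1 − P0) / P0 = (202.89 + 9.33 − 188.70) / 188.70 = 23.52 / 188.70 = 12.4642%
MRP = 9.97% − 4.88% = 5.09%
CAPM required = R_f + β·MRP = 4.88% + 2.00 × 5.09% = 15.0600%
α = realised − required = 12.4642% − 15.0600% = -2.60%

-2.60%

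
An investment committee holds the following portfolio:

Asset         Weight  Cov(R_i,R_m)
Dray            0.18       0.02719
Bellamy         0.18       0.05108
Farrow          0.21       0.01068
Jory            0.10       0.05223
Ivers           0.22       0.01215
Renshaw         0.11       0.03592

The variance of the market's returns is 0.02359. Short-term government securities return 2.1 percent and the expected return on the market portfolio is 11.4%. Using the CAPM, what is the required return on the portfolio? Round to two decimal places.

13.21%

β_Dray = 0.02719 / 0.02359 = 1.1526
β_Bellamy = 0.05108 / 0.02359 = 2.1653
β_Farrow = 0.01068 / 0.02359 = 0.4527
β_Jory = 0.05223 / 0.02359 = 2.2141
β_Ivers = 0.01215 / 0.02359 = 0.5150
β_Renshaw = 0.03592 / 0.02359 = 1.5227
β_P = Σ w_i β_i = 0.18×1.1526 + 0.18×2.1653 + 0.21×0.4527 + 0.10×2.2141 + 0.22×0.5150 + 0.11×1.5227 = 1.1945
MRP = 11.4% − 2.1% = 9.30%
E(R_P) = R_f + β_P × MRP = 2.1% + 1.1945 × 9.3% = 13.21%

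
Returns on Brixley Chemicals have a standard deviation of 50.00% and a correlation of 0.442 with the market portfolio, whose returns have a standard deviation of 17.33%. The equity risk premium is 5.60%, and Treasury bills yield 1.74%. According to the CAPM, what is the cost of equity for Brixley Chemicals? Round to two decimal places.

8.88%

β = ρ × σ_i / σ_m = 0.442 × 50.00% / 17.33% = 1.2752
E(R) = 1.74% + 1.2752 × 5.60% = 8.88%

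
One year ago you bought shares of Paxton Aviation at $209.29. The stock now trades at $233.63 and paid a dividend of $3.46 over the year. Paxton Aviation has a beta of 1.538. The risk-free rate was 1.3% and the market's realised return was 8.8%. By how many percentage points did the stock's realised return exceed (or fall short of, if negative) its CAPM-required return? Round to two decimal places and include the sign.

Realised HPR = (P1 + D1 − P0) / P0 = (233.63 + 3.46 − 209.29) / 209.29 = 27.80 / 209.29 = 13.2830%
MRP = 8.8% − 1.3% = 7.50%
CAPM required = R_f + β·MRP = 1.3% + 1.538 × 7.5% = 12.8350%
α = realised − required = 13.2830% − 12.8350% = +0.45%

+0.45%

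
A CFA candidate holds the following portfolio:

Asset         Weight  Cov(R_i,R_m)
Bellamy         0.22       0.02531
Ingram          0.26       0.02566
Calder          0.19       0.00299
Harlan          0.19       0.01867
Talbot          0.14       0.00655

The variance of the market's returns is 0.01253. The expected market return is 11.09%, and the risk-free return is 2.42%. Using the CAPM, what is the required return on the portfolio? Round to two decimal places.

14.37%

β_Bellamy = 0.02531 / 0.01253 = 2.0200
β_Ingram = 0.02566 / 0.01253 = 2.0479
β_Calder = 0.00299 / 0.01253 = 0.2386
β_Harlan = 0.01867 / 0.01253 = 1.4900
β_Talbot = 0.00655 / 0.01253 = 0.5227
β_P = Σ w_i β_i = 0.22×2.0200 + 0.26×2.0479 + 0.19×0.2386 + 0.19×1.4900 + 0.14×0.5227 = 1.3785
MRP = 11.09% − 2.42% = 8.67%
E(R_P) = R_f + β_P × MRP = 2.42% + 1.3785 × 8.67% = 14.37%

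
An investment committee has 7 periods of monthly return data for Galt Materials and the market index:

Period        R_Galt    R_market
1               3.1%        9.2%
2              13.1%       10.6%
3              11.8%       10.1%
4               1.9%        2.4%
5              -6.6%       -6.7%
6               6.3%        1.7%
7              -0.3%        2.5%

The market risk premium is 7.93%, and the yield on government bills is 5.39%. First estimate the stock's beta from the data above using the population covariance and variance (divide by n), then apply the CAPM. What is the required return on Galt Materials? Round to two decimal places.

Mean R_i = (3.1 + 13.1 + 11.8 + 1.9 − 6.6 + 6.3 − 0.3) / 7 = 4.1857%
Mean R_m = (9.2 + 10.6 + 10.1 + 2.4 − 6.7 + 1.7 + 2.5) / 7 = 4.2571%
Σ(R_i − R̄_i)(R_m − R̄_m) = 220.5657  ⇒  Cov = 220.5657 / 7 = 31.5094
Σ(R_m − R̄_m)² = 231.9371  ⇒  Var(R_m) = 231.9371 / 7 = 33.1339
β = Cov / Var(R_m) = 31.5094 / 33.1339 = 0.9510
E(R) = R_f + β × MRP = 5.39% + 0.9510 × 7.93% = 12.93%

12.93%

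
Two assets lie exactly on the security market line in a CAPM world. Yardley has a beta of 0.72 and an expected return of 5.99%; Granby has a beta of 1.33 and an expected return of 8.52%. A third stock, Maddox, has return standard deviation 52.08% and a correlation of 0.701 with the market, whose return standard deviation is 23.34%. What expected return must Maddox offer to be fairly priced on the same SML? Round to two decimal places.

9.49%

MRP = (8.52% − 5.99%) / (1.33 − 0.72) = 4.1475%
R_f = 5.99% − 0.72 × 4.1475% = 3.0038%
β_Maddox = ρ·σ_i/σ_m = 0.701 × 52.08 / 23.34 = 1.5642
E(R_Maddox) = R_f + β × MRP = 3.0038% + 1.5642 × 4.1475% = 9.49%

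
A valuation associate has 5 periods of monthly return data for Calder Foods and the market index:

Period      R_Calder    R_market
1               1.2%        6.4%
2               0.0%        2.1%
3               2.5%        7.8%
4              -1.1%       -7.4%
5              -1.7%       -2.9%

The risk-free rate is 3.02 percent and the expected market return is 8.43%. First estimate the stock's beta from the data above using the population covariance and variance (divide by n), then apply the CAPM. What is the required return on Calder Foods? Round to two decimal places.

Mean R_i = (1.2 + 0.0 + 2.5 − 1.1 − 1.7) / 5 = 0.1800%
Mean R_m = (6.4 + 2.1 + 7.8 − 7.4 − 2.9) / 5 = 1.2000%
Σ(R_i − R̄_i)(R_m − R̄_m) = 39.1700  ⇒  Cov = 39.1700 / 5 = 7.8340
Σ(R_m − R̄_m)² = 162.1800  ⇒  Var(R_m) = 162.1800 / 5 = 32.4360
β = Cov / Var(R_m) = 7.8340 / 32.4360 = 0.2415
MRP = 8.43% − 3.02% = 5.41%
E(R) = R_f + β × MRP = 3.02% + 0.2415 × 5.41% = 4.33%

4.33%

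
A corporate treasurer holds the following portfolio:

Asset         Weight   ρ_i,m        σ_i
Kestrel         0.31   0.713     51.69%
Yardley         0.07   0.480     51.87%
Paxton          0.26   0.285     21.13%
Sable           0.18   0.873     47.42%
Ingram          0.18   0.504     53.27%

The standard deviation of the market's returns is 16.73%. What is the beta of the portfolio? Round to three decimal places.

β_Kestrel = 0.713 × 51.69% / 16.73% = 2.2029
β_Yardley = 0.480 × 51.87% / 16.73% = 1.4882
β_Paxton = 0.285 × 21.13% / 16.73% = 0.3600
β_Sable = 0.873 × 47.42% / 16.73% = 2.4745
β_Ingram = 0.504 × 53.27% / 16.73% = 1.6048
β_P = Σ w_i β_i = 0.31×2.2029 + 0.07×1.4882 + 0.26×0.3600 + 0.18×2.4745 + 0.18×1.6048 = 1.6149

1.615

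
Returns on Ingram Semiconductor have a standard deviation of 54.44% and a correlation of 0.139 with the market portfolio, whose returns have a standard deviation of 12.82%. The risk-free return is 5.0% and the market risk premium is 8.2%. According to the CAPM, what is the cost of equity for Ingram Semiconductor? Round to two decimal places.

9.84%

β = ρ × σ_i / σ_m = 0.139 × 54.44% / 12.82% = 0.5903
E(R) = 5.0% + 0.5903 × 8.2% = 9.84%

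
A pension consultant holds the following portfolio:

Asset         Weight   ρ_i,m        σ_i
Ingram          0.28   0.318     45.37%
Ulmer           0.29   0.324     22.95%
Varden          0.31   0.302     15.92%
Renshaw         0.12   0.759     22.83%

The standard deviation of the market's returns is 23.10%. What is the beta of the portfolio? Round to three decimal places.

β_Ingram = 0.318 × 45.37% / 23.10% = 0.6246
β_Ulmer = 0.324 × 22.95% / 23.10% = 0.3219
β_Varden = 0.302 × 15.92% / 23.10% = 0.2081
β_Renshaw = 0.759 × 22.83% / 23.10% = 0.7501
β_P = Σ w_i β_i = 0.28×0.6246 + 0.29×0.3219 + 0.31×0.2081 + 0.12×0.7501 = 0.4228

0.423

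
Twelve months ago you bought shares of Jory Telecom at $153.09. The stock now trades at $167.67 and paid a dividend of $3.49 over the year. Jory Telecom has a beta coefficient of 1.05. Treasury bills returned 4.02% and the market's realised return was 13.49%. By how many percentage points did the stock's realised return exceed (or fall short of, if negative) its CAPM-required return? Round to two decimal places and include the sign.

-2.16%

Realised HPR = (P1 + D1 − P0) / P0 = (167.67 + 3.49 − 153.09) / 153.09 = 18.07 / 153.09 = 11.8035%
MRP = 13.49% − 4.02% = 9.47%
CAPM required = R_f + β·MRP = 4.02% + 1.05 × 9.47% = 13.9635%
α = realised − required = 11.8035% − 13.9635% = -2.16%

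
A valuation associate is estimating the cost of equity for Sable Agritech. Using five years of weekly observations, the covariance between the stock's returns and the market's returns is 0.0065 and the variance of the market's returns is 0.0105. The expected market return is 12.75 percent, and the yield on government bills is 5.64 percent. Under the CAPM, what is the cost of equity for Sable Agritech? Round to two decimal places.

β = Cov(R_i, R_m) / Var(R_m) = 0.0065 / 0.0105 = 0.6190
MRP = 12.75% − 5.64% = 7.11%
E(R) = R_f + β × MRP = 5.64% + 0.6190 × 7.11% = 10.04%

10.04%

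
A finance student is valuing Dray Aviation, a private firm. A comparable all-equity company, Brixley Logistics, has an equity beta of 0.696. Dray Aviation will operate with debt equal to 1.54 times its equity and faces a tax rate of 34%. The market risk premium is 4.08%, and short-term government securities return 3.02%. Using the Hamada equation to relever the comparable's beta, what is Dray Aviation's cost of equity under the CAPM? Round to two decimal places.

β_L = β_U × [1 + (1 − t)(D/E)] = 0.696 × [1 + (1 − 0.34) × 1.54]
    = 0.696 × [1 + 0.66 × 1.54] = 0.696 × 2.0164 = 1.4034
E(R) = R_f + β_L × MRP = 3.02% + 1.4034 × 4.08% = 8.75%

8.75%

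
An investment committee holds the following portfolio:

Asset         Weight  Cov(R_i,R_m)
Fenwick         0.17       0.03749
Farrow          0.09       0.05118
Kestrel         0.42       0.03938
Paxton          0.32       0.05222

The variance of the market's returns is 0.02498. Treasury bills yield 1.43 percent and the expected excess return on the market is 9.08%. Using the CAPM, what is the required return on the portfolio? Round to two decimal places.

17.51%

β_Fenwick = 0.03749 / 0.02498 = 1.5008
β_Farrow = 0.05118 / 0.02498 = 2.0488
β_Kestrel = 0.03938 / 0.02498 = 1.5765
β_Paxton = 0.05222 / 0.02498 = 2.0905
β_P = Σ w_i β_i = 0.17×1.5008 + 0.09×2.0488 + 0.42×1.5765 + 0.32×2.0905 = 1.7706
E(R_P) = R_f + β_P × MRP = 1.43% + 1.7706 × 9.08% = 17.51%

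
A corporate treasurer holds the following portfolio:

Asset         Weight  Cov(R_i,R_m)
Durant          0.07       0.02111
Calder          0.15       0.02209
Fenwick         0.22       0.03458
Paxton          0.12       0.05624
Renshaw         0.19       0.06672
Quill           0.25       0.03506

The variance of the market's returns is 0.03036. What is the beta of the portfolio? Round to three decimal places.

β_Durant = 0.02111 / 0.03036 = 0.6953
β_Calder = 0.02209 / 0.03036 = 0.7276
β_Fenwick = 0.03458 / 0.03036 = 1.1390
β_Paxton = 0.05624 / 0.03036 = 1.8524
β_Renshaw = 0.06672 / 0.03036 = 2.1976
β_Quill = 0.03506 / 0.03036 = 1.1548
β_P = Σ w_i β_i = 0.07×0.6953 + 0.15×0.7276 + 0.22×1.1390 + 0.12×1.8524 + 0.19×2.1976 + 0.25×1.1548 = 1.3369

1.337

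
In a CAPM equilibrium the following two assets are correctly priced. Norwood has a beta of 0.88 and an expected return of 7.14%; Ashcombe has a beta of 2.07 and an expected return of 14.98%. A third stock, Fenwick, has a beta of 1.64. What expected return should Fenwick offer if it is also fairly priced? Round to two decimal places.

MRP (SML slope) = (14.98% − 7.14%) / (2.07 − 0.88) = 7.84% / 1.19 = 6.5882%
R_f (intercept) = 7.14% − 0.88 × 6.5882% = 1.3424%
E(R_Fenwick) = R_f + β × MRP = 1.3424% + 1.64 × 6.5882% = 12.15%

12.15%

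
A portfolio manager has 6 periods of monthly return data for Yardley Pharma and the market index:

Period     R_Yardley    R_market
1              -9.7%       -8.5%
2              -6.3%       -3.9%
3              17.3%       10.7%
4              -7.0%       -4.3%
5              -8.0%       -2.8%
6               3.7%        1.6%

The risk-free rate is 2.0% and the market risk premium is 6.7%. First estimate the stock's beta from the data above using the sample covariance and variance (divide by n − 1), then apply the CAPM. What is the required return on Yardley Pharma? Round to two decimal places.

12.21%

Mean R_i = (-9.7 − 6.3 + 17.3 − 7.0 − 8.0 + 3.7) / 6 = -1.6667%
Mean R_m = (-8.5 − 3.9 + 10.7 − 4.3 − 2.8 + 1.6) / 6 = -1.2000%
Σ(R_i − R̄_i)(R_m − R̄_m) = 338.5500  ⇒  Cov = 338.5500 / 5 = 67.7100
Σ(R_m − R̄_m)² = 222.2000  ⇒  Var(R_m) = 222.2000 / 5 = 44.4400
β = Cov / Var(R_m) = 67.7100 / 44.4400 = 1.5236
E(R) = R_f + β × MRP = 2.0% + 1.5236 × 6.7% = 12.21%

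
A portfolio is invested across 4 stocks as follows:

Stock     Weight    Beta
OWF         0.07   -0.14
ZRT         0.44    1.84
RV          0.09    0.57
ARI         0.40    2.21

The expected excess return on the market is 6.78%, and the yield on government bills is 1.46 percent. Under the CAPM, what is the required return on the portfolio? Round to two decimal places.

13.22%

β_P = Σ w_i β_i = 0.07×-0.14 + 0.44×1.84 + 0.09×0.57 + 0.40×2.21 = 1.7351
E(R_P) = R_f + β_P × MRP = 1.46% + 1.7351 × 6.78% = 13.22%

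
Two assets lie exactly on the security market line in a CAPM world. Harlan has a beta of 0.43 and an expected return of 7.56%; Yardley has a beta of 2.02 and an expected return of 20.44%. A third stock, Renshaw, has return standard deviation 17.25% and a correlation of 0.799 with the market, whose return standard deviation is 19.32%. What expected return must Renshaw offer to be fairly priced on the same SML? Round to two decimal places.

MRP = (20.44% − 7.56%) / (2.02 − 0.43) = 8.1006%
R_f = 7.56% − 0.43 × 8.1006% = 4.0767%
β_Renshaw = ρ·σ_i/σ_m = 0.799 × 17.25 / 19.32 = 0.7134
E(R_Renshaw) = R_f + β × MRP = 4.0767% + 0.7134 × 8.1006% = 9.86%

9.86%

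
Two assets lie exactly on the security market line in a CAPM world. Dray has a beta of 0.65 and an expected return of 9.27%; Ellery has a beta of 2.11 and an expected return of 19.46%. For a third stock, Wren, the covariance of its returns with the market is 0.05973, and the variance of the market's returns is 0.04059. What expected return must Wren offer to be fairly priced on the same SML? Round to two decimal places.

MRP = (19.46% − 9.27%) / (2.11 − 0.65) = 6.9795%
R_f = 9.27% − 0.65 × 6.9795% = 4.7333%
β_Wren = Cov / Var(R_m) = 0.05973 / 0.04059 = 1.4715
E(R_Wren) = R_f + β × MRP = 4.7333% + 1.4715 × 6.9795% = 15.00%

15.00%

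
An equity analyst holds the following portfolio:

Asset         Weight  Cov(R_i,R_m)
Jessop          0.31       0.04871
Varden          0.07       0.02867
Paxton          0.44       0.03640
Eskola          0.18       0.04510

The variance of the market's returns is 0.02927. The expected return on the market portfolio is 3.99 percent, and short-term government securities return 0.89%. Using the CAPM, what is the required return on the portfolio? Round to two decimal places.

β_Jessop = 0.04871 / 0.02927 = 1.6642
β_Varden = 0.02867 / 0.02927 = 0.9795
β_Paxton = 0.03640 / 0.02927 = 1.2436
β_Eskola = 0.04510 / 0.02927 = 1.5408
β_P = Σ w_i β_i = 0.31×1.6642 + 0.07×0.9795 + 0.44×1.2436 + 0.18×1.5408 = 1.4090
MRP = 3.99% − 0.89% = 3.10%
E(R_P) = R_f + β_P × MRP = 0.89% + 1.4090 × 3.10% = 5.26%

5.26%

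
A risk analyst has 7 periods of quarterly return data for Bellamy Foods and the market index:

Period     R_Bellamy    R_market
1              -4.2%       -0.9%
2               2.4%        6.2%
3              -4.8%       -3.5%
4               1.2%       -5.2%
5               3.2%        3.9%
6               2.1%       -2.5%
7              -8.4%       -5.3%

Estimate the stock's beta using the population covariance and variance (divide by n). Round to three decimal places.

Mean R_i = (-4.2 + 2.4 − 4.8 + 1.2 + 3.2 + 2.1 − 8.4) / 7 = -1.2143%
Mean R_m = (-0.9 + 6.2 − 3.5 − 5.2 + 3.9 − 2.5 − 5.3) / 7 = -1.0429%
Σ(R_i − R̄_i)(R_m − R̄_m) = 72.1057  ⇒  Cov = 72.1057 / 7 = 10.3008
Σ(R_m − R̄_m)² = 120.4771  ⇒  Var(R_m) = 120.4771 / 7 = 17.2110
β = Cov / Var(R_m) = 10.3008 / 17.2110 = 0.5985

0.599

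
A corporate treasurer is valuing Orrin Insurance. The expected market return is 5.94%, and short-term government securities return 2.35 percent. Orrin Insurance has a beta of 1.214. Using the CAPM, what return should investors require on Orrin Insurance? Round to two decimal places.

Market risk premium = E(R_m) − R_f = 5.94% − 2.35% = 3.59%
E(R) = R_f + β × MRP = 2.35% + 1.214 × 3.59% = 6.71%

6.71%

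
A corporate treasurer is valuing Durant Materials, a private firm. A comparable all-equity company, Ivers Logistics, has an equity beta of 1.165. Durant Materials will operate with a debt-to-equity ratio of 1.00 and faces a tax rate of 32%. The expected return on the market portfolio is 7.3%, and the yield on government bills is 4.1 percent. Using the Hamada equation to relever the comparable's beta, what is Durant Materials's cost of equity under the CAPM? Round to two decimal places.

β_L = β_U × [1 + (1 − t)(D/E)] = 1.165 × [1 + (1 − 0.32) × 1.00]
    = 1.165 × [1 + 0.68 × 1.00] = 1.165 × 1.6800 = 1.9572
MRP = 7.3% − 4.1% = 3.20%
E(R) = R_f + β_L × MRP = 4.1% + 1.9572 × 3.2% = 10.36%

10.36%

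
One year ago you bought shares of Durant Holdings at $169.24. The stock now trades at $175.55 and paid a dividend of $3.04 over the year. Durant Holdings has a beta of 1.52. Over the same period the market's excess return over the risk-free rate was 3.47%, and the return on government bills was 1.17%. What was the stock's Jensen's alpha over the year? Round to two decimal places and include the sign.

-0.92%

Realised HPR = (P1 + D1 − P0) / P0 = (175.55 + 3.04 − 169.24) / 169.24 = 9.35 / 169.24 = 5.5247%
CAPM required = R_f + β·MRP = 1.17% + 1.52 × 3.47% = 6.4444%
α = realised − required = 5.5247% − 6.4444% = -0.92%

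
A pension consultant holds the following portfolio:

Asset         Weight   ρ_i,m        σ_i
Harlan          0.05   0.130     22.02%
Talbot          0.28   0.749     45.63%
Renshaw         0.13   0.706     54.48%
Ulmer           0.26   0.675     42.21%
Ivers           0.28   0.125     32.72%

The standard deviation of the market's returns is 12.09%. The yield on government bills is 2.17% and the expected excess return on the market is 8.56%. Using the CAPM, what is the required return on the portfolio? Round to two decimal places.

β_Harlan = 0.130 × 22.02% / 12.09% = 0.2368
β_Talbot = 0.749 × 45.63% / 12.09% = 2.8269
β_Renshaw = 0.706 × 54.48% / 12.09% = 3.1814
β_Ulmer = 0.675 × 42.21% / 12.09% = 2.3566
β_Ivers = 0.125 × 32.72% / 12.09% = 0.3383
β_P = Σ w_i β_i = 0.05×0.2368 + 0.28×2.8269 + 0.13×3.1814 + 0.26×2.3566 + 0.28×0.3383 = 1.9244
E(R_P) = R_f + β_P × MRP = 2.17% + 1.9244 × 8.56% = 18.64%

18.64%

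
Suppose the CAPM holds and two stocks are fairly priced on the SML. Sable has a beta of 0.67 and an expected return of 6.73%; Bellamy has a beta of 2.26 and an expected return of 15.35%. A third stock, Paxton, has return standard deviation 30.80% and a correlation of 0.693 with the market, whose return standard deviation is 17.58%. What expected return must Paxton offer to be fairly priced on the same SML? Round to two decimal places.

MRP = (15.35% − 6.73%) / (2.26 − 0.67) = 5.4214%
R_f = 6.73% − 0.67 × 5.4214% = 3.0977%
β_Paxton = ρ·σ_i/σ_m = 0.693 × 30.80 / 17.58 = 1.2141
E(R_Paxton) = R_f + β × MRP = 3.0977% + 1.2141 × 5.4214% = 9.68%

9.68%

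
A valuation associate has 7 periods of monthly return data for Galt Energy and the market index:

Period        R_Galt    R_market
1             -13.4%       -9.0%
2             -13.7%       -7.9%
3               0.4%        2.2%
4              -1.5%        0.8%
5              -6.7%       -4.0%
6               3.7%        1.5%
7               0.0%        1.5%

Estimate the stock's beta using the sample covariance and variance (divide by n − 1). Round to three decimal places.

Mean R_i = (-13.4 − 13.7 + 0.4 − 1.5 − 6.7 + 3.7 + 0.0) / 7 = -4.4571%
Mean R_m = (-9.0 − 7.9 + 2.2 + 0.8 − 4.0 + 1.5 + 1.5) / 7 = -2.1286%
Σ(R_i − R̄_i)(R_m − R̄_m) = 194.4486  ⇒  Cov = 194.4486 / 6 = 32.4081
Σ(R_m − R̄_m)² = 137.6743  ⇒  Var(R_m) = 137.6743 / 6 = 22.9457
β = Cov / Var(R_m) = 32.4081 / 22.9457 = 1.4124

1.412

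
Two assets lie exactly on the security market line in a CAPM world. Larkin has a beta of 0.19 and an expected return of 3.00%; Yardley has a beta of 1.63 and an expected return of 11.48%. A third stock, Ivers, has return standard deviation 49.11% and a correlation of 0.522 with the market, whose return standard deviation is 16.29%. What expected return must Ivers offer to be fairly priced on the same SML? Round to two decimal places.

11.15%

MRP = (11.48% − 3.00%) / (1.63 − 0.19) = 5.8889%
R_f = 3.00% − 0.19 × 5.8889% = 1.8811%
β_Ivers = ρ·σ_i/σ_m = 0.522 × 49.11 / 16.29 = 1.5737
E(R_Ivers) = R_f + β × MRP = 1.8811% + 1.5737 × 5.8889% = 11.15%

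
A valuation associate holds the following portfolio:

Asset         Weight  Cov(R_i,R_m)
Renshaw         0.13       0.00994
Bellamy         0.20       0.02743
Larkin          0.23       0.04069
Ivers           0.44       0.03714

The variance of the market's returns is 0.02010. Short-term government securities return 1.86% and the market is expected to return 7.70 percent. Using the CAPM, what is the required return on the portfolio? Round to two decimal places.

11.30%

β_Renshaw = 0.00994 / 0.02010 = 0.4945
β_Bellamy = 0.02743 / 0.02010 = 1.3647
β_Larkin = 0.04069 / 0.02010 = 2.0244
β_Ivers = 0.03714 / 0.02010 = 1.8478
β_P = Σ w_i β_i = 0.13×0.4945 + 0.20×1.3647 + 0.23×2.0244 + 0.44×1.8478 = 1.6159
MRP = 7.70% − 1.86% = 5.84%
E(R_P) = R_f + β_P × MRP = 1.86% + 1.6159 × 5.84% = 11.30%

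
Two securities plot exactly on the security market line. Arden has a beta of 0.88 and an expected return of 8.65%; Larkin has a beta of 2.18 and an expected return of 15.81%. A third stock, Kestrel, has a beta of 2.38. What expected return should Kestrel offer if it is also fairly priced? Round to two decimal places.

MRP (SML slope) = (15.81% − 8.65%) / (2.18 − 0.88) = 7.16% / 1.30 = 5.5077%
R_f (intercept) = 8.65% − 0.88 × 5.5077% = 3.8032%
E(R_Kestrel) = R_f + β × MRP = 3.8032% + 2.38 × 5.5077% = 16.91%

16.91%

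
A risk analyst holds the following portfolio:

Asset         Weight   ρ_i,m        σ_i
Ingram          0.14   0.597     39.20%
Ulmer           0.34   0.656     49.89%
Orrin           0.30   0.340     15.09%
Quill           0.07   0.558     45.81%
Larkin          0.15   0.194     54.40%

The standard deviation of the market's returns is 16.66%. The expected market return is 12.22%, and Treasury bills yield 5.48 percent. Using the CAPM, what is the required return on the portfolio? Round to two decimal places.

13.29%

β_Ingram = 0.597 × 39.20% / 16.66% = 1.4047
β_Ulmer = 0.656 × 49.89% / 16.66% = 1.9645
β_Orrin = 0.340 × 15.09% / 16.66% = 0.3080
β_Quill = 0.558 × 45.81% / 16.66% = 1.5343
β_Larkin = 0.194 × 54.40% / 16.66% = 0.6335
β_P = Σ w_i β_i = 0.14×1.4047 + 0.34×1.9645 + 0.30×0.3080 + 0.07×1.5343 + 0.15×0.6335 = 1.1594
MRP = 12.22% − 5.48% = 6.74%
E(R_P) = R_f + β_P × MRP = 5.48% + 1.1594 × 6.74% = 13.29%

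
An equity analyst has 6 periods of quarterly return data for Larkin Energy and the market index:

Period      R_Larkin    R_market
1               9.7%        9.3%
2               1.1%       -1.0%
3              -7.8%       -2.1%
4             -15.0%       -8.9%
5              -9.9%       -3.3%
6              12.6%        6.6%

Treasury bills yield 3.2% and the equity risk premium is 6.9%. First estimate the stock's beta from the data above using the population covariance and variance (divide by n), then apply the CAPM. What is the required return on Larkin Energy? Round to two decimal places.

Mean R_i = (9.7 + 1.1 − 7.8 − 15.0 − 9.9 + 12.6) / 6 = -1.5500%
Mean R_m = (9.3 − 1.0 − 2.1 − 8.9 − 3.3 + 6.6) / 6 = 0.1000%
Σ(R_i − R̄_i)(R_m − R̄_m) = 355.7500  ⇒  Cov = 355.7500 / 6 = 59.2917
Σ(R_m − R̄_m)² = 225.5000  ⇒  Var(R_m) = 225.5000 / 6 = 37.5833
β = Cov / Var(R_m) = 59.2917 / 37.5833 = 1.5776
E(R) = R_f + β × MRP = 3.2% + 1.5776 × 6.9% = 14.09%

14.09%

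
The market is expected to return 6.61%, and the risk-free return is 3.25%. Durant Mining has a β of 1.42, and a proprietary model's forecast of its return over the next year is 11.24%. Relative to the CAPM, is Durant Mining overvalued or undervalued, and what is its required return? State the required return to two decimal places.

MRP = 6.61% − 3.25% = 3.36%
Required return = R_f + β·MRP = 3.25% + 1.42 × 3.36% = 8.02%
Forecast 11.24% > required 8.02% → the stock plots above the SML → undervalued.

Undervalued; required return 8.02%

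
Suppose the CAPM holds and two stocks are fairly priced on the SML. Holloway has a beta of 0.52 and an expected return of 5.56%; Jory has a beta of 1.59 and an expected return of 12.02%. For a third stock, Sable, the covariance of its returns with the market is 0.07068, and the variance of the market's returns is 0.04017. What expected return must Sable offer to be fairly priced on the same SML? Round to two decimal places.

13.04%

MRP = (12.02% − 5.56%) / (1.59 − 0.52) = 6.0374%
R_f = 5.56% − 0.52 × 6.0374% = 2.4206%
β_Sable = Cov / Var(R_m) = 0.07068 / 0.04017 = 1.7595
E(R_Sable) = R_f + β × MRP = 2.4206% + 1.7595 × 6.0374% = 13.04%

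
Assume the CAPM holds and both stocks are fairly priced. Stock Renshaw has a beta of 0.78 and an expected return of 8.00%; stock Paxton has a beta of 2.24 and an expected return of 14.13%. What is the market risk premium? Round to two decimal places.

Both satisfy E(R) = R_f + β·MRP, so the slope of the SML is
MRP = (14.13% − 8.00%) / (2.24 − 0.78) = 6.13% / 1.46 = 4.1986%

4.20%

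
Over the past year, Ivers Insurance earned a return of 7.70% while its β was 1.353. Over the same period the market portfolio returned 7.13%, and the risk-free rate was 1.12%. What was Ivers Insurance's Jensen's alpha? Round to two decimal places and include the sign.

Market excess return = 7.13% − 1.12% = 6.01%
CAPM benchmark = R_f + β(R_m − R_f) = 1.12% + 1.353 × 6.01% = 9.25153%
α = actual − benchmark = 7.70% − 9.25153% = -1.55%

-1.55%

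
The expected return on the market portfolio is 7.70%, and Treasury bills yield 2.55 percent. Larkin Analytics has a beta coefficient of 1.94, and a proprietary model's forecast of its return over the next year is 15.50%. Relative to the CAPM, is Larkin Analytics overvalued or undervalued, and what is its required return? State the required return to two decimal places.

Undervalued; required return 12.54%

MRP = 7.70% − 2.55% = 5.15%
Required return = R_f + β·MRP = 2.55% + 1.94 × 5.15% = 12.54%
Forecast 15.50% > required 12.54% → the stock plots above the SML → undervalued.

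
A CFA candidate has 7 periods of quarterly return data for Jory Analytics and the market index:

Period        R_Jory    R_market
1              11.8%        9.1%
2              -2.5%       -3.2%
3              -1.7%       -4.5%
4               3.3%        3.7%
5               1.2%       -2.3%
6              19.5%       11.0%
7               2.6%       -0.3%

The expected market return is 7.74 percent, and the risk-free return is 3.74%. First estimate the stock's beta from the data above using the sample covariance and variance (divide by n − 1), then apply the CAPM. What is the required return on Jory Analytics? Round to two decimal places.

8.67%

Mean R_i = (11.8 − 2.5 − 1.7 + 3.3 + 1.2 + 19.5 + 2.6) / 7 = 4.8857%
Mean R_m = (9.1 − 3.2 − 4.5 + 3.7 − 2.3 + 11.0 − 0.3) / 7 = 1.9286%
Σ(R_i − R̄_i)(R_m − R̄_m) = 280.2429  ⇒  Cov = 280.2429 / 6 = 46.7072
Σ(R_m − R̄_m)² = 227.3343  ⇒  Var(R_m) = 227.3343 / 6 = 37.8891
β = Cov / Var(R_m) = 46.7072 / 37.8891 = 1.2327
MRP = 7.74% − 3.74% = 4.00%
E(R) = R_f + β × MRP = 3.74% + 1.2327 × 4.00% = 8.67%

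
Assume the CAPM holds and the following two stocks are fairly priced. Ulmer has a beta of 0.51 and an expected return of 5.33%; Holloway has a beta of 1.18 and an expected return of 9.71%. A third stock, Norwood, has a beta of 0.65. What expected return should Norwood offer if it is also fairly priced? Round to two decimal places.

MRP (SML slope) = (9.71% − 5.33%) / (1.18 − 0.51) = 4.38% / 0.67 = 6.5373%
R_f (intercept) = 5.33% − 0.51 × 6.5373% = 1.9960%
E(R_Norwood) = R_f + β × MRP = 1.9960% + 0.65 × 6.5373% = 6.25%

6.25%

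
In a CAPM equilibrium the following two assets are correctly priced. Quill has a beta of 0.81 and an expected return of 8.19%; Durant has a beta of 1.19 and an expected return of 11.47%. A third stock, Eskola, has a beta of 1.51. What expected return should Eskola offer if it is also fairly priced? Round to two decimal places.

14.23%

MRP (SML slope) = (11.47% − 8.19%) / (1.19 − 0.81) = 3.28% / 0.38 = 8.6316%
R_f (intercept) = 8.19% − 0.81 × 8.6316% = 1.1984%
E(R_Eskola) = R_f + β × MRP = 1.1984% + 1.51 × 8.6316% = 14.23%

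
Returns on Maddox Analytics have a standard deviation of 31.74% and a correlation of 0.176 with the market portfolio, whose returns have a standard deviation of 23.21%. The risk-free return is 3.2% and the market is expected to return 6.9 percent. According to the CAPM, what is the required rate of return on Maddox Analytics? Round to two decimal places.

4.09%

β = ρ × σ_i / σ_m = 0.176 × 31.74% / 23.21% = 0.2407
MRP = 6.9% − 3.2% = 3.70%
E(R) = 3.2% + 0.2407 × 3.7% = 4.09%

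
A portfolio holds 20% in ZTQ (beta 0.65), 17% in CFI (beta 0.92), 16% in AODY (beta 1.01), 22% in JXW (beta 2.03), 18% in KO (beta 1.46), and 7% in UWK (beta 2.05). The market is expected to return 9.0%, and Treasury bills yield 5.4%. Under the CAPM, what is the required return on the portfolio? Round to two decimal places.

10.08%

β_P = Σ w_i β_i = 0.20×0.65 + 0.17×0.92 + 0.16×1.01 + 0.22×2.03 + 0.18×1.46 + 0.07×2.05 = 1.3009
MRP = 9.0% − 5.4% = 3.60%
E(R_P) = R_f + β_P × MRP = 5.4% + 1.3009 × 3.6% = 10.08%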